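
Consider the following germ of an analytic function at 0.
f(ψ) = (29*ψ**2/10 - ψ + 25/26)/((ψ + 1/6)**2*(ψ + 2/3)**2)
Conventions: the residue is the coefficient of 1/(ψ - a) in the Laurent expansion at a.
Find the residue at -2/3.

At the order-2 pole -2/3 set g(ψ) = (ψ - (-2/3))^2*f(ψ) = (29*ψ**2/10 - ψ + 25/26)/(ψ + 1/6)**2.
Order-2 pole: residue = g'(a); g'(-2/3) = 15916/585, so the residue is 15916/585.

The residue is 15916/585.


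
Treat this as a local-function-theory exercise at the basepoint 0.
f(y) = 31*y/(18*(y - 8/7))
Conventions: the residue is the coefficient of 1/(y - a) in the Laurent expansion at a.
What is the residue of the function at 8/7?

At the order-1 pole 8/7 set g(y) = (y - (8/7))*f(y) = 31*y/18.
Simple pole: residue = g(a) at a = 8/7, which is 124/63.

The residue is 124/63.


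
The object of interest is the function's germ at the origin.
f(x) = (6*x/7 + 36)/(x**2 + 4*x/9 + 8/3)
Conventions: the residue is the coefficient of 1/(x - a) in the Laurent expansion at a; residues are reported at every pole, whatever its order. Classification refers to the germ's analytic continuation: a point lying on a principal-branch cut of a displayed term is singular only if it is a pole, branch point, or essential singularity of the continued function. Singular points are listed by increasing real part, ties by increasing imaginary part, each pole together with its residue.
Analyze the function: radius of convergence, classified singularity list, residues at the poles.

Denominator factor (x**2 + 4*x/9 + 8/3): discriminant -848/81, complex-conjugate roots (-2/9) + ((2/9)*sqrt(53))*i and (-2/9) - ((2/9)*sqrt(53))*i; poles of order 1, moduli (2/3)*sqrt(6) and (2/3)*sqrt(6).
The radius of convergence is the smallest modulus among the singular points: (2/3)*sqrt(6).
The factor x**2 + 4*x/9 + 8/3 splits as (x - a)(x - a') with a = (-2/9) - ((2/9)*sqrt(53))*i, a' = (-2/9) + ((2/9)*sqrt(53))*i. At the order-1 pole a set g(x) = (x - a)*f(x) = [6*x/7 + 36] / (x - a').
Simple pole: residue = g(a) at a = (-2/9) - ((2/9)*sqrt(53))*i, which is (3/7) + ((564/371)*sqrt(53))*i.
The factor x**2 + 4*x/9 + 8/3 splits as (x - a)(x - a') with a = (-2/9) + ((2/9)*sqrt(53))*i, a' = (-2/9) - ((2/9)*sqrt(53))*i. At the order-1 pole a set g(x) = (x - a)*f(x) = [6*x/7 + 36] / (x - a').
Simple pole: residue = g(a) at a = (-2/9) + ((2/9)*sqrt(53))*i, which is (3/7) - ((564/371)*sqrt(53))*i.
List the singular points by increasing real part (a conjugate pair: the negative imaginary part first).

Radius of convergence at 0: (2/3)*sqrt(6).
At (-2/9) - ((2/9)*sqrt(53))*i: a pole of order 1; residue (3/7) + ((564/371)*sqrt(53))*i.
At (-2/9) + ((2/9)*sqrt(53))*i: a pole of order 1; residue (3/7) - ((564/371)*sqrt(53))*i.


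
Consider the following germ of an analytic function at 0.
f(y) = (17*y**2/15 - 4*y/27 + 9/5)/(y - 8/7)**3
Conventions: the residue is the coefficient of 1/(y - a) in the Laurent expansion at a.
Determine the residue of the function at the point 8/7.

At the order-3 pole 8/7 set g(y) = (y - (8/7))^3*f(y) = 17*y**2/15 - 4*y/27 + 9/5.
Order-3 pole: residue = g''(a)/2; g''(8/7) = 34/15, so the residue is 17/15.

The residue is 17/15.


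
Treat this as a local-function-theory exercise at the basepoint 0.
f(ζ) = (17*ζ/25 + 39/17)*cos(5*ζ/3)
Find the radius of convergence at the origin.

The factor cos(5*ζ/3) is entire and contributes no finite singular point.
The polynomial part has no poles.
No finite singular points: the Taylor series at 0 converges everywhere.

The radius of convergence is infinite.


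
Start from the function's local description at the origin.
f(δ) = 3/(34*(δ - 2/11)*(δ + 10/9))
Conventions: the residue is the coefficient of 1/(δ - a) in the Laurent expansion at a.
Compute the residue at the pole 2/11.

The residue is 297/4352.

At the order-1 pole 2/11 set g(δ) = (δ - (2/11))*f(δ) = 3/(34*(δ + 10/9)).
Simple pole: residue = g(a) at a = 2/11, which is 297/4352.


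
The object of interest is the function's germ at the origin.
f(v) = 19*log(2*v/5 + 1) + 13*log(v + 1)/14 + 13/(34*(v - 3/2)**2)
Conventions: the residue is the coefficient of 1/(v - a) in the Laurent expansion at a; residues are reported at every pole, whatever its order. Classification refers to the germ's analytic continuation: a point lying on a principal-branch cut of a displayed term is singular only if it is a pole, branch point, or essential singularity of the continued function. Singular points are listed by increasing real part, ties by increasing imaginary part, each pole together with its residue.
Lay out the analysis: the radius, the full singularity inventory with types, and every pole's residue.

Denominator factor (v - 3/2)^2: pole of order 2 at 3/2, modulus 3/2.
Branch term (13/14)*log(1 - v/(-1)): its argument vanishes at v = -1, a logarithmic branch point, modulus 1.
Branch term (19)*log(1 - v/(-5/2)): its argument vanishes at v = -5/2, a logarithmic branch point, modulus 5/2.
The radius of convergence is the smallest modulus among the singular points: 1.
The branch terms are analytic at 3/2 and contribute nothing to the residue; only the rational part matters.
At the order-2 pole 3/2 set g(v) = (v - (3/2))^2*(rational part) = 13/34.
Order-2 pole: residue = g'(a); g'(3/2) = 0, so the residue is 0.
List the singular points by increasing real part (a conjugate pair: the negative imaginary part first).

Radius of convergence at 0: 1.
At -5/2: a logarithmic branch point.
At -1: a logarithmic branch point.
At 3/2: a pole of order 2; residue 0.


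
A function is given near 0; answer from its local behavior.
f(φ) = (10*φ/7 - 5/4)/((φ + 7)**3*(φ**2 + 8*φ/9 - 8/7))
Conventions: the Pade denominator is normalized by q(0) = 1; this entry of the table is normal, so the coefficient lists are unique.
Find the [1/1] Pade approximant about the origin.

Taylor coefficients needed (expand at 0): a_0 = 5/1568, a_1 = -125/49392, a_2 = 138115/49787136.
Write the denominator as Q(φ) = 1 + q1*φ. Requiring Q*f - P = O(φ^3) with deg P <= 1 kills the coefficients of φ^2..φ^2 in Q*f:
  φ^2: a_2 + q1*a_1 = 0, i.e. 138115/49787136 + (-125/49392)*q1 = 0.
Solving this linear system: q1 = 27623/25200.
The numerator is Q*f truncated at degree 1: P0 = a_0 = 5/1568; P1 = a_1 + q1*a_0 = 121/125440.

The Pade approximant has numerator coefficients [5/1568, 121/125440]; denominator coefficients [1, 27623/25200].


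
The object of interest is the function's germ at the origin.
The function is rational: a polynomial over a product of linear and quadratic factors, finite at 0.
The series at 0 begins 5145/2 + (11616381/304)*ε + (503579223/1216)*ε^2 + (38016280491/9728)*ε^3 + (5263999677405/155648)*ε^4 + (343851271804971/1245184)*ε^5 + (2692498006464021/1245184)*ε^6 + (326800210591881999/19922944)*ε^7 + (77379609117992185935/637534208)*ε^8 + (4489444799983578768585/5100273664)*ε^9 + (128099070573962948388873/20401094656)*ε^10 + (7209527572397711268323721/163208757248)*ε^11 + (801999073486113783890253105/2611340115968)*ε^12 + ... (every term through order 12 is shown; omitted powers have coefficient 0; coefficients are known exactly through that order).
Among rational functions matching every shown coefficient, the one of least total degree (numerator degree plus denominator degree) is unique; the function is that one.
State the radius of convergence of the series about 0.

The radius of convergence is 1/6.

No rational of total degree below 11 reproduces all 13 coefficients; solving the [2/9] Pade equations on them gives f(ε) = (-2*ε**2 + 22*ε/19 - 20/9)/((ε - 1/6)**3*(ε**2 + ε/2 + 4/7)**3), whose expansion matches every shown term.
Denominator factor (ε - 1/6)^3: pole of order 3 at 1/6, modulus 1/6.
Denominator factor (ε**2 + ε/2 + 4/7)^3: discriminant -57/28, complex-conjugate roots (-1/4) + ((1/28)*sqrt(399))*i and (-1/4) - ((1/28)*sqrt(399))*i; poles of order 3, moduli (2/7)*sqrt(7) and (2/7)*sqrt(7).
The radius of convergence is the smallest modulus among the singular points: 1/6.


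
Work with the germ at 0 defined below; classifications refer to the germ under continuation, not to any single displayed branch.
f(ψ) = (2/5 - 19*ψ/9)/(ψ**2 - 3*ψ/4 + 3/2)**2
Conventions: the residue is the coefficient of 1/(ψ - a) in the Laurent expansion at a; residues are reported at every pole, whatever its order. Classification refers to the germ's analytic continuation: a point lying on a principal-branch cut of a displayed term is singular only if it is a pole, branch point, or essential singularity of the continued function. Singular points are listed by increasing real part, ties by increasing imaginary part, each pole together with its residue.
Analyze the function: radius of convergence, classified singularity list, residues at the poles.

Denominator factor (ψ**2 - 3*ψ/4 + 3/2)^2: discriminant -87/16, complex-conjugate roots (3/8) + ((1/8)*sqrt(87))*i and (3/8) - ((1/8)*sqrt(87))*i; poles of order 2, moduli (1/2)*sqrt(6) and (1/2)*sqrt(6).
The radius of convergence is the smallest modulus among the singular points: (1/2)*sqrt(6).
The factor ψ**2 - 3*ψ/4 + 3/2 splits as (ψ - a)(ψ - a') with a = (3/8) - ((1/8)*sqrt(87))*i, a' = (3/8) + ((1/8)*sqrt(87))*i. At the order-2 pole a set g(ψ) = (ψ - a)^2*f(ψ) = [2/5 - 19*ψ/9] / (ψ - a')^2.
Order-2 pole: residue = g'(a); g'((3/8) - ((1/8)*sqrt(87))*i) = -((752/113535)*sqrt(87))*i, so the residue is -((752/113535)*sqrt(87))*i.
The factor ψ**2 - 3*ψ/4 + 3/2 splits as (ψ - a)(ψ - a') with a = (3/8) + ((1/8)*sqrt(87))*i, a' = (3/8) - ((1/8)*sqrt(87))*i. At the order-2 pole a set g(ψ) = (ψ - a)^2*f(ψ) = [2/5 - 19*ψ/9] / (ψ - a')^2.
Order-2 pole: residue = g'(a); g'((3/8) + ((1/8)*sqrt(87))*i) = ((752/113535)*sqrt(87))*i, so the residue is ((752/113535)*sqrt(87))*i.
List the singular points by increasing real part (a conjugate pair: the negative imaginary part first).

Radius of convergence at 0: (1/2)*sqrt(6).
At (3/8) - ((1/8)*sqrt(87))*i: a pole of order 2; residue -((752/113535)*sqrt(87))*i.
At (3/8) + ((1/8)*sqrt(87))*i: a pole of order 2; residue ((752/113535)*sqrt(87))*i.


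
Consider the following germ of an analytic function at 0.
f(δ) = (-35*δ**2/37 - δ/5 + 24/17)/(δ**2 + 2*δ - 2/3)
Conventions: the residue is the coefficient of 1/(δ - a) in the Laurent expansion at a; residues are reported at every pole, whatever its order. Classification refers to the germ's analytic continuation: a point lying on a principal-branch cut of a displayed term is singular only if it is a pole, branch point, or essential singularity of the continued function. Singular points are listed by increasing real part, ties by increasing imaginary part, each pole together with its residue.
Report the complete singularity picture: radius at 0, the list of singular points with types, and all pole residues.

Radius of convergence at 0: -1 + (1/3)*sqrt(15).
At -1 - (1/3)*sqrt(15): a pole of order 1; residue 313/370 + (8593/94350)*sqrt(15).
At -1 + (1/3)*sqrt(15): a pole of order 1; residue 313/370 - (8593/94350)*sqrt(15).

Denominator factor (δ**2 + 2*δ - 2/3): discriminant 20/3, real irrational roots -1 + (1/3)*sqrt(15) and -1 - (1/3)*sqrt(15); poles of order 1, moduli -1 + (1/3)*sqrt(15) and 1 + (1/3)*sqrt(15).
The radius of convergence is the smallest modulus among the singular points: -1 + (1/3)*sqrt(15).
The factor δ**2 + 2*δ - 2/3 splits as (δ - a)(δ - a') with a = -1 - (1/3)*sqrt(15), a' = -1 + (1/3)*sqrt(15). At the order-1 pole a set g(δ) = (δ - a)*f(δ) = [-35*δ**2/37 - δ/5 + 24/17] / (δ - a').
Simple pole: residue = g(a) at a = -1 - (1/3)*sqrt(15), which is 313/370 + (8593/94350)*sqrt(15).
The factor δ**2 + 2*δ - 2/3 splits as (δ - a)(δ - a') with a = -1 + (1/3)*sqrt(15), a' = -1 - (1/3)*sqrt(15). At the order-1 pole a set g(δ) = (δ - a)*f(δ) = [-35*δ**2/37 - δ/5 + 24/17] / (δ - a').
Simple pole: residue = g(a) at a = -1 + (1/3)*sqrt(15), which is 313/370 - (8593/94350)*sqrt(15).
List the singular points by increasing real part (a conjugate pair: the negative imaginary part first).


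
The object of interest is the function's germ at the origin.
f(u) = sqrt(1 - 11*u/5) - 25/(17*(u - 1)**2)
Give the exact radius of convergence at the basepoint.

Denominator factor (u - 1)^2: pole of order 2 at 1, modulus 1.
Branch term (1)*sqrt(1 - u/(5/11)): its argument vanishes at u = 5/11, a square-root branch point, modulus 5/11.
The radius of convergence is the smallest modulus among the singular points: 5/11.

The radius of convergence is 5/11.


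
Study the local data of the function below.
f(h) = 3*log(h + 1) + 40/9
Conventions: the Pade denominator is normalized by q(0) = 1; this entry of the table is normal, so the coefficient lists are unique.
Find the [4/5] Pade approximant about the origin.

The Pade approximant has numerator coefficients [40/9, 63191/4941, 203243/16470, 264137/57645, 356693/691740]; denominator coefficients [1, 6046/2745, 1489/915, 2888/6405, 187/5490, -3/10675].

Taylor coefficients needed (expand at 0): a_0 = 40/9, a_1 = 3, a_2 = -3/2, a_3 = 1, a_4 = -3/4, a_5 = 3/5, a_6 = -1/2, a_7 = 3/7, a_8 = -3/8, a_9 = 1/3.
Write the denominator as Q(h) = 1 + q1*h + q2*h^2 + q3*h^3 + q4*h^4 + q5*h^5. Requiring Q*f - P = O(h^10) with deg P <= 4 kills the coefficients of h^5..h^9 in Q*f:
  h^5: a_5 + q1*a_4 + q2*a_3 + q3*a_2 + q4*a_1 + q5*a_0 = 0, i.e. 3/5 + (-3/4)*q1 + (1)*q2 + (-3/2)*q3 + (3)*q4 + (40/9)*q5 = 0.
  h^6: a_6 + q1*a_5 + q2*a_4 + q3*a_3 + q4*a_2 + q5*a_1 = 0, i.e. -1/2 + (3/5)*q1 + (-3/4)*q2 + (1)*q3 + (-3/2)*q4 + (3)*q5 = 0.
  h^7: a_7 + q1*a_6 + q2*a_5 + q3*a_4 + q4*a_3 + q5*a_2 = 0, i.e. 3/7 + (-1/2)*q1 + (3/5)*q2 + (-3/4)*q3 + (1)*q4 + (-3/2)*q5 = 0.
  h^8: a_8 + q1*a_7 + q2*a_6 + q3*a_5 + q4*a_4 + q5*a_3 = 0, i.e. -3/8 + (3/7)*q1 + (-1/2)*q2 + (3/5)*q3 + (-3/4)*q4 + (1)*q5 = 0.
  h^9: a_9 + q1*a_8 + q2*a_7 + q3*a_6 + q4*a_5 + q5*a_4 = 0, i.e. 1/3 + (-3/8)*q1 + (3/7)*q2 + (-1/2)*q3 + (3/5)*q4 + (-3/4)*q5 = 0.
Solving this linear system: q1 = 6046/2745, q2 = 1489/915, q3 = 2888/6405, q4 = 187/5490, q5 = -3/10675.
The numerator is Q*f truncated at degree 4: P0 = a_0 = 40/9; P1 = a_1 + q1*a_0 = 63191/4941; P2 = a_2 + q1*a_1 + q2*a_0 = 203243/16470; P3 = a_3 + q1*a_2 + q2*a_1 + q3*a_0 = 264137/57645; P4 = a_4 + q1*a_3 + q2*a_2 + q3*a_1 + q4*a_0 = 356693/691740.


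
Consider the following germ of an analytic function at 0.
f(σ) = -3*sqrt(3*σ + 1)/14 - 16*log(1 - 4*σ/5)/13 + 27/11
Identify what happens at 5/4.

The term (-16/13)*log(1 - σ/(5/4)) has argument 1 - 5/4/(5/4) = 0 at 5/4: a logarithmic (infinitely-sheeted) branch point; the remaining terms are analytic or single-valued there.

The point is a logarithmic branch point.


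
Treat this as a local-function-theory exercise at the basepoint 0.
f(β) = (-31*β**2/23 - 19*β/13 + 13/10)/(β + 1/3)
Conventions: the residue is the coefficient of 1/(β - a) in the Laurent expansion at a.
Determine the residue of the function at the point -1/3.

At the order-1 pole -1/3 set g(β) = (β - (-1/3))*f(β) = -31*β**2/23 - 19*β/13 + 13/10.
Simple pole: residue = g(a) at a = -1/3, which is 44063/26910.

The residue is 44063/26910.


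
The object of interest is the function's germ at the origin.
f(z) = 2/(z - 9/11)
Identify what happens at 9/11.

The point is a pole of order 1.

The denominator factor z - 9/11 vanishes at 9/11 and appears to the power 1; the numerator there equals 2, nonzero, and no other factor vanishes.
Hence a pole whose order is the multiplicity, 1.


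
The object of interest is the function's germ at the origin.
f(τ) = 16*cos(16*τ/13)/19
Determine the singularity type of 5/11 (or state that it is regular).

There is no denominator, hence no pole anywhere.
The factor cos(16*τ/13) is entire.
So the germ continues analytically to 5/11.

The point is a regular point.


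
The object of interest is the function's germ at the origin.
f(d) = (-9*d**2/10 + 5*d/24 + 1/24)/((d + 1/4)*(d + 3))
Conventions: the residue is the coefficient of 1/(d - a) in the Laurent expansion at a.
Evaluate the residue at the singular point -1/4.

At the order-1 pole -1/4 set g(d) = (d - (-1/4))*f(d) = (-9*d**2/10 + 5*d/24 + 1/24)/(d + 3).
Simple pole: residue = g(a) at a = -1/4, which is -4/165.

The residue is -4/165.


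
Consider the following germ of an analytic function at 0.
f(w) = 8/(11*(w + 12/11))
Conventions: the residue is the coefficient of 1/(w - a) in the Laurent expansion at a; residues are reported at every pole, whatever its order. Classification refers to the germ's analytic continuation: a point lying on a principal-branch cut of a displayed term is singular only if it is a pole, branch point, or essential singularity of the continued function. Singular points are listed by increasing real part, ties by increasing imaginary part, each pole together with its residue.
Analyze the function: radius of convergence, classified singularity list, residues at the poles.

Denominator factor (w + 12/11): pole of order 1 at -12/11, modulus 12/11.
The radius of convergence is the smallest modulus among the singular points: 12/11.
At the order-1 pole -12/11 set g(w) = (w - (-12/11))*f(w) = 8/11.
Simple pole: residue = g(a) at a = -12/11, which is 8/11.

Radius of convergence at 0: 12/11.
At -12/11: a pole of order 1; residue 8/11.


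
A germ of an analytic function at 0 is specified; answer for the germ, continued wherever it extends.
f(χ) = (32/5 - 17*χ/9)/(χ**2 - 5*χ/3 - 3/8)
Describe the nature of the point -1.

The point is a regular point.

Denominator factors: χ**2 - 5*χ/3 - 3/8 = 55/24 at χ = -1 — none vanishes.
So the germ continues analytically to -1.


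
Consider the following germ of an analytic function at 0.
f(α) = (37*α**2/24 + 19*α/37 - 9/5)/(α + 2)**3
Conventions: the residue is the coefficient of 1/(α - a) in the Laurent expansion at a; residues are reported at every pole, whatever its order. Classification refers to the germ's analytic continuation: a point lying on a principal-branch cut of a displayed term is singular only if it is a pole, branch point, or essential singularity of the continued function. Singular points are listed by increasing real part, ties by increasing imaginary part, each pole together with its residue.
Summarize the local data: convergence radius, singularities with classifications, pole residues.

Denominator factor (α + 2)^3: pole of order 3 at -2, modulus 2.
The radius of convergence is the smallest modulus among the singular points: 2.
At the order-3 pole -2 set g(α) = (α - (-2))^3*f(α) = 37*α**2/24 + 19*α/37 - 9/5.
Order-3 pole: residue = g''(a)/2; g''(-2) = 37/12, so the residue is 37/24.

Radius of convergence at 0: 2.
At -2: a pole of order 3; residue 37/24.


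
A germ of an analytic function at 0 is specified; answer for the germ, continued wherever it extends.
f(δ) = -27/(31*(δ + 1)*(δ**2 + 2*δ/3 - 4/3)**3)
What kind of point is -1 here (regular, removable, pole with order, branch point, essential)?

The point is a pole of order 1.

The denominator factor δ + 1 vanishes at -1 and appears to the power 1; the numerator there equals -27/31, nonzero, and no other factor vanishes.
Hence a pole whose order is the multiplicity, 1.


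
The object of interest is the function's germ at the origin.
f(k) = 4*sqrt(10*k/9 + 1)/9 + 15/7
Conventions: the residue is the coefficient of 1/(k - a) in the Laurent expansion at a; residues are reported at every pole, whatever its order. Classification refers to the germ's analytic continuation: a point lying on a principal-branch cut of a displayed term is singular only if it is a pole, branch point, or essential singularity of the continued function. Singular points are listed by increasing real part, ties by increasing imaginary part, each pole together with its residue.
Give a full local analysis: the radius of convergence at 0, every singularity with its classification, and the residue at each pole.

Branch term (4/9)*sqrt(1 - k/(-9/10)): its argument vanishes at k = -9/10, a square-root branch point, modulus 9/10.
The radius of convergence is the smallest modulus among the singular points: 9/10.

Radius of convergence at 0: 9/10.
At -9/10: an algebraic (square-root) branch point.


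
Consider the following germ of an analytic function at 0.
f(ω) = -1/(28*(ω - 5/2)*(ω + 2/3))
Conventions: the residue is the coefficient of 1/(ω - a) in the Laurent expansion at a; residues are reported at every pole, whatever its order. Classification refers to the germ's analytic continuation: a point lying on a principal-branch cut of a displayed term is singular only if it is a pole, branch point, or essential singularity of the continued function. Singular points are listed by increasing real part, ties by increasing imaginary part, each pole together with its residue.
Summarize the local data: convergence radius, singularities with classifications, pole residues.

Denominator factor (ω - 5/2): pole of order 1 at 5/2, modulus 5/2.
Denominator factor (ω + 2/3): pole of order 1 at -2/3, modulus 2/3.
The radius of convergence is the smallest modulus among the singular points: 2/3.
At the order-1 pole -2/3 set g(ω) = (ω - (-2/3))*f(ω) = -1/(28*(ω - 5/2)).
Simple pole: residue = g(a) at a = -2/3, which is 3/266.
At the order-1 pole 5/2 set g(ω) = (ω - (5/2))*f(ω) = -1/(28*(ω + 2/3)).
Simple pole: residue = g(a) at a = 5/2, which is -3/266.
List the singular points by increasing real part (a conjugate pair: the negative imaginary part first).

Radius of convergence at 0: 2/3.
At -2/3: a pole of order 1; residue 3/266.
At 5/2: a pole of order 1; residue -3/266.


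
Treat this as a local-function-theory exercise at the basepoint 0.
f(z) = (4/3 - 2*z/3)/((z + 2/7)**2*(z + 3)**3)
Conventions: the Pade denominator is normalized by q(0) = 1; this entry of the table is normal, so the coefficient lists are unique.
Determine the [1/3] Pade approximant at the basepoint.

Taylor coefficients needed (expand at 0): a_0 = 49/81, a_1 = -833/162, a_2 = 28469/972, a_3 = -2492483/17496, a_4 = 22347773/34992.
Write the denominator as Q(z) = 1 + q1*z + q2*z^2 + q3*z^3. Requiring Q*f - P = O(z^5) with deg P <= 1 kills the coefficients of z^2..z^4 in Q*f:
  z^2: a_2 + q1*a_1 + q2*a_0 = 0, i.e. 28469/972 + (-833/162)*q1 + (49/81)*q2 = 0.
  z^3: a_3 + q1*a_2 + q2*a_1 + q3*a_0 = 0, i.e. -2492483/17496 + (28469/972)*q1 + (-833/162)*q2 + (49/81)*q3 = 0.
  z^4: a_4 + q1*a_3 + q2*a_2 + q3*a_1 = 0, i.e. 22347773/34992 + (-2492483/17496)*q1 + (28469/972)*q2 + (-833/162)*q3 = 0.
Solving this linear system: q1 = 22459/2866, q2 = 78209/4299, q3 = 414776/38691.
The numerator is Q*f truncated at degree 1: P0 = a_0 = 49/81; P1 = a_1 + q1*a_0 = -15533/38691.

The Pade approximant has numerator coefficients [49/81, -15533/38691]; denominator coefficients [1, 22459/2866, 78209/4299, 414776/38691].


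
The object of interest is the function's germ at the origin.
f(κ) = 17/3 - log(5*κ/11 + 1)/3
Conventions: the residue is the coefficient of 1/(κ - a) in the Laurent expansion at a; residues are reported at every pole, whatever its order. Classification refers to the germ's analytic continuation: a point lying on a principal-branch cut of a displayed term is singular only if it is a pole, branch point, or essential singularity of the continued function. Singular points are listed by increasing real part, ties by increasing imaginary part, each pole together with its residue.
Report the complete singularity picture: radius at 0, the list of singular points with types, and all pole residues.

Branch term (-1/3)*log(1 - κ/(-11/5)): its argument vanishes at κ = -11/5, a logarithmic branch point, modulus 11/5.
The radius of convergence is the smallest modulus among the singular points: 11/5.

Radius of convergence at 0: 11/5.
At -11/5: a logarithmic branch point.


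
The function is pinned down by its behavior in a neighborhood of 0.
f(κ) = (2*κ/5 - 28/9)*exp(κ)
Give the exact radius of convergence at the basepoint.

The radius of convergence is infinite.

The factor exp(κ) is entire and contributes no finite singular point.
The polynomial part has no poles.
No finite singular points: the Taylor series at 0 converges everywhere.


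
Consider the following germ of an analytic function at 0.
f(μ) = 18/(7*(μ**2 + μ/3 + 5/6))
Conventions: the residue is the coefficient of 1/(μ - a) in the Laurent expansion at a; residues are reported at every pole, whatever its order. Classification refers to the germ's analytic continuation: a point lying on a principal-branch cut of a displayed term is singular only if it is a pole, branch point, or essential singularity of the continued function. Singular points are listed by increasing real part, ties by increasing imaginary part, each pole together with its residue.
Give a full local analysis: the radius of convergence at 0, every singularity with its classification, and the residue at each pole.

Denominator factor (μ**2 + μ/3 + 5/6): discriminant -29/9, complex-conjugate roots (-1/6) + ((1/6)*sqrt(29))*i and (-1/6) - ((1/6)*sqrt(29))*i; poles of order 1, moduli (1/6)*sqrt(30) and (1/6)*sqrt(30).
The radius of convergence is the smallest modulus among the singular points: (1/6)*sqrt(30).
The factor μ**2 + μ/3 + 5/6 splits as (μ - a)(μ - a') with a = (-1/6) - ((1/6)*sqrt(29))*i, a' = (-1/6) + ((1/6)*sqrt(29))*i. At the order-1 pole a set g(μ) = (μ - a)*f(μ) = [18/7] / (μ - a').
Simple pole: residue = g(a) at a = (-1/6) - ((1/6)*sqrt(29))*i, which is ((54/203)*sqrt(29))*i.
The factor μ**2 + μ/3 + 5/6 splits as (μ - a)(μ - a') with a = (-1/6) + ((1/6)*sqrt(29))*i, a' = (-1/6) - ((1/6)*sqrt(29))*i. At the order-1 pole a set g(μ) = (μ - a)*f(μ) = [18/7] / (μ - a').
Simple pole: residue = g(a) at a = (-1/6) + ((1/6)*sqrt(29))*i, which is -((54/203)*sqrt(29))*i.
List the singular points by increasing real part (a conjugate pair: the negative imaginary part first).

Radius of convergence at 0: (1/6)*sqrt(30).
At (-1/6) - ((1/6)*sqrt(29))*i: a pole of order 1; residue ((54/203)*sqrt(29))*i.
At (-1/6) + ((1/6)*sqrt(29))*i: a pole of order 1; residue -((54/203)*sqrt(29))*i.


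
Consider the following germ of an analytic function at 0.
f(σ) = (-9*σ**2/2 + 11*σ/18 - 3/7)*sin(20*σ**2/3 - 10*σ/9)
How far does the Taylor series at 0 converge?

The factor sin(20*σ**2/3 - 10*σ/9) is entire and contributes no finite singular point.
The polynomial part has no poles.
No finite singular points: the Taylor series at 0 converges everywhere.

The radius of convergence is infinite.


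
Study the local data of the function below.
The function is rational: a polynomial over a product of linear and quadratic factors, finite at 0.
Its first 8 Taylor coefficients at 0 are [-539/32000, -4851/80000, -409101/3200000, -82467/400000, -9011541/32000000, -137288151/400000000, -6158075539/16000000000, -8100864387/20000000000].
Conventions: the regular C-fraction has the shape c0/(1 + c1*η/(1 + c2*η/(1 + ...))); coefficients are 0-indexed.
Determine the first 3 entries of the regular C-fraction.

The regular C-fraction coefficients are [-539/32000, -18/5, 179/120].

Taylor coefficients (read off): a_0 = -539/32000, a_1 = -4851/80000, a_2 = -409101/3200000.
c0 = a_0 = -539/32000. Peel one level at a time: if S = 1 + c*η/S' with S'(0) = 1, then c is the η-coefficient of S and S' = c*η/(S - 1).
S_1 = c0/f = 1 + (-18/5)*η + (537/100)*η^2 + ...; c1 = -18/5.
S_2 = c1*η/(S_1 - 1) = 1 + (179/120)*η + ...; c2 = 179/120.


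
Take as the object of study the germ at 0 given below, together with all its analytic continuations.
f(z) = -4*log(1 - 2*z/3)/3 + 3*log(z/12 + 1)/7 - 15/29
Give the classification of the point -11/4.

The point is a regular point.

There is no denominator, hence no pole anywhere.
Branch term log(1 - z/(3/2)): argument at -11/4 is 17/6, nonzero, so -11/4 is not its branch point (a point on a principal cut is still regular for the continued germ).
Branch term log(1 - z/(-12)): argument at -11/4 is 37/48, nonzero, so -11/4 is not its branch point (a point on a principal cut is still regular for the continued germ).
So the germ continues analytically to -11/4.


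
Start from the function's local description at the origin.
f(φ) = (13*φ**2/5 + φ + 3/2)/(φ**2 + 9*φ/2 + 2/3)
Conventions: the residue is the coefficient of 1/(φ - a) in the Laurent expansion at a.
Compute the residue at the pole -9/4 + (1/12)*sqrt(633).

The factor φ**2 + 9*φ/2 + 2/3 splits as (φ - a)(φ - a') with a = -9/4 + (1/12)*sqrt(633), a' = -9/4 - (1/12)*sqrt(633). At the order-1 pole a set g(φ) = (φ - a)*f(φ) = [13*φ**2/5 + φ + 3/2] / (φ - a').
Simple pole: residue = g(a) at a = -9/4 + (1/12)*sqrt(633), which is -107/20 + (2861/12660)*sqrt(633).

The residue is -107/20 + (2861/12660)*sqrt(633).


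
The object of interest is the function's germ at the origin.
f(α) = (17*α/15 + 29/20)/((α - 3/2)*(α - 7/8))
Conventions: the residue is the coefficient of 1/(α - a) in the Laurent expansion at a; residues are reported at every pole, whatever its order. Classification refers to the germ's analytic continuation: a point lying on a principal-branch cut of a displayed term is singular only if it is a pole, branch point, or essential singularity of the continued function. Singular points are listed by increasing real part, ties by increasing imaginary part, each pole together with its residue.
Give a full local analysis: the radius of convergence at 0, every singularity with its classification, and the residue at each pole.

Denominator factor (α - 7/8): pole of order 1 at 7/8, modulus 7/8.
Denominator factor (α - 3/2): pole of order 1 at 3/2, modulus 3/2.
The radius of convergence is the smallest modulus among the singular points: 7/8.
At the order-1 pole 7/8 set g(α) = (α - (7/8))*f(α) = (17*α/15 + 29/20)/(α - 3/2).
Simple pole: residue = g(a) at a = 7/8, which is -293/75.
At the order-1 pole 3/2 set g(α) = (α - (3/2))*f(α) = (17*α/15 + 29/20)/(α - 7/8).
Simple pole: residue = g(a) at a = 3/2, which is 126/25.
List the singular points by increasing real part (a conjugate pair: the negative imaginary part first).

Radius of convergence at 0: 7/8.
At 7/8: a pole of order 1; residue -293/75.
At 3/2: a pole of order 1; residue 126/25.


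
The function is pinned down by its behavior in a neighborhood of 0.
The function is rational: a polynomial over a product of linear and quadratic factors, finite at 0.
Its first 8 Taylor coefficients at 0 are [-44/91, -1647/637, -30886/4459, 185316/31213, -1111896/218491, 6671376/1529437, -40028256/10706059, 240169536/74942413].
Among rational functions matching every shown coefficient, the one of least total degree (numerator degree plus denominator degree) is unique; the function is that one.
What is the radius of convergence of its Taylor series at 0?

The radius of convergence is 7/6.

No rational of total degree below 3 reproduces all 8 coefficients; solving the [2/1] Pade equations on them gives f(η) = (-32*η**2/3 - 7*η/2 - 22/39)/(η + 7/6), whose expansion matches every shown term.
Denominator factor (η + 7/6): pole of order 1 at -7/6, modulus 7/6.
The radius of convergence is the smallest modulus among the singular points: 7/6.


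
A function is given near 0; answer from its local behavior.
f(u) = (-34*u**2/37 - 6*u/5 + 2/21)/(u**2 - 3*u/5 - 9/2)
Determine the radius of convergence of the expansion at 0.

The radius of convergence is -3/10 + (3/10)*sqrt(51).

Denominator factor (u**2 - 3*u/5 - 9/2): discriminant 459/25, real irrational roots 3/10 + (3/10)*sqrt(51) and 3/10 - (3/10)*sqrt(51); poles of order 1, moduli 3/10 + (3/10)*sqrt(51) and -3/10 + (3/10)*sqrt(51).
The radius of convergence is the smallest modulus among the singular points: -3/10 + (3/10)*sqrt(51).


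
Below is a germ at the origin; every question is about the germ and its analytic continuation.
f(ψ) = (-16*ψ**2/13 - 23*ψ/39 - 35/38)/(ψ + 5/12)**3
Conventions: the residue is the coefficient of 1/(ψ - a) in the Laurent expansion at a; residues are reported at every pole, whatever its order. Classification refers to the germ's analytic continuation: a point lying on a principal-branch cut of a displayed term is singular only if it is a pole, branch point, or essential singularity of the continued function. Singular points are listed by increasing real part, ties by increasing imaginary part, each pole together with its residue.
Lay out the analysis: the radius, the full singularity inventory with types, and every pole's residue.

Radius of convergence at 0: 5/12.
At -5/12: a pole of order 3; residue -16/13.

Denominator factor (ψ + 5/12)^3: pole of order 3 at -5/12, modulus 5/12.
The radius of convergence is the smallest modulus among the singular points: 5/12.
At the order-3 pole -5/12 set g(ψ) = (ψ - (-5/12))^3*f(ψ) = -16*ψ**2/13 - 23*ψ/39 - 35/38.
Order-3 pole: residue = g''(a)/2; g''(-5/12) = -32/13, so the residue is -16/13.


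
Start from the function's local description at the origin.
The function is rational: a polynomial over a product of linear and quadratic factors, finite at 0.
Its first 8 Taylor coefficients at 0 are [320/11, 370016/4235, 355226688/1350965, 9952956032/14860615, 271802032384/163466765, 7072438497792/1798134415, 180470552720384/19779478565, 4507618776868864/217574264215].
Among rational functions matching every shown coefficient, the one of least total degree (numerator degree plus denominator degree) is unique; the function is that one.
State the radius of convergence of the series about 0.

No rational of total degree below 5 reproduces all 8 coefficients; solving the [2/3] Pade equations on them gives f(h) = (-12*h**2/29 + 22*h/35 + 20/3)/((h - 1/2)**2*(h + 11/12)), whose expansion matches every shown term.
Denominator factor (h - 1/2)^2: pole of order 2 at 1/2, modulus 1/2.
Denominator factor (h + 11/12): pole of order 1 at -11/12, modulus 11/12.
The radius of convergence is the smallest modulus among the singular points: 1/2.

The radius of convergence is 1/2.


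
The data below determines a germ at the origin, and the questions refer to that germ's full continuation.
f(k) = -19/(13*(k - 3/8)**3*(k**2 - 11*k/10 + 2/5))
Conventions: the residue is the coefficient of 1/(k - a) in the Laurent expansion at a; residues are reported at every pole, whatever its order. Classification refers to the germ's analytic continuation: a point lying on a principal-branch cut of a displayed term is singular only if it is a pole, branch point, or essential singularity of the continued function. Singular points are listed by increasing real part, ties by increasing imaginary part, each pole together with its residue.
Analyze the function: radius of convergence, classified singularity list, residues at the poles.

Radius of convergence at 0: 3/8.
At 3/8: a pole of order 3; residue 3502080/895973.
At (11/20) - ((1/20)*sqrt(39))*i: a pole of order 1; residue (-1751040/895973) + ((285322240/34942947)*sqrt(39))*i.
At (11/20) + ((1/20)*sqrt(39))*i: a pole of order 1; residue (-1751040/895973) - ((285322240/34942947)*sqrt(39))*i.


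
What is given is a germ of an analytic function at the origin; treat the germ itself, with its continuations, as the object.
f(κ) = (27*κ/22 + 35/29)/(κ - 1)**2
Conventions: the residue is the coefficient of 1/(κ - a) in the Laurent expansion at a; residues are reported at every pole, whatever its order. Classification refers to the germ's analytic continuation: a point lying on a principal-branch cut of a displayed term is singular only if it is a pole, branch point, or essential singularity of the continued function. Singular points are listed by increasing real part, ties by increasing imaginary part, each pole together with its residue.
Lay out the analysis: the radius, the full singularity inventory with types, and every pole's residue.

Denominator factor (κ - 1)^2: pole of order 2 at 1, modulus 1.
The radius of convergence is the smallest modulus among the singular points: 1.
At the order-2 pole 1 set g(κ) = (κ - (1))^2*f(κ) = 27*κ/22 + 35/29.
Order-2 pole: residue = g'(a); g'(1) = 27/22, so the residue is 27/22.

Radius of convergence at 0: 1.
At 1: a pole of order 2; residue 27/22.


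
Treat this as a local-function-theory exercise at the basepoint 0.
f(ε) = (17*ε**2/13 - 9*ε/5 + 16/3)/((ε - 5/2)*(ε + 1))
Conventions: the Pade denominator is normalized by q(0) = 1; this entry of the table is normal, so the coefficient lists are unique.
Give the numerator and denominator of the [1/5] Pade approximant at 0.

The Pade approximant has numerator coefficients [-32/15, 837607862498/863349239025]; denominator coefficients [1, 27784081736/57556615935, -14487701898/19185538645, -28628971822/149647201431, 6015150630/49882400477, 56809755950/648471206201].

Taylor coefficients needed (expand at 0): a_0 = -32/15, a_1 = 2, a_2 = -2512/975, a_3 = 3812/1625, a_4 = -59428/24375, a_5 = 97548/40625, a_6 = -1472212/609375.
Write the denominator as Q(ε) = 1 + q1*ε + q2*ε^2 + q3*ε^3 + q4*ε^4 + q5*ε^5. Requiring Q*f - P = O(ε^7) with deg P <= 1 kills the coefficients of ε^2..ε^6 in Q*f:
  ε^2: a_2 + q1*a_1 + q2*a_0 = 0, i.e. -2512/975 + (2)*q1 + (-32/15)*q2 = 0.
  ε^3: a_3 + q1*a_2 + q2*a_1 + q3*a_0 = 0, i.e. 3812/1625 + (-2512/975)*q1 + (2)*q2 + (-32/15)*q3 = 0.
  ε^4: a_4 + q1*a_3 + q2*a_2 + q3*a_1 + q4*a_0 = 0, i.e. -59428/24375 + (3812/1625)*q1 + (-2512/975)*q2 + (2)*q3 + (-32/15)*q4 = 0.
  ε^5: a_5 + q1*a_4 + q2*a_3 + q3*a_2 + q4*a_1 + q5*a_0 = 0, i.e. 97548/40625 + (-59428/24375)*q1 + (3812/1625)*q2 + (-2512/975)*q3 + (2)*q4 + (-32/15)*q5 = 0.
  ε^6: a_6 + q1*a_5 + q2*a_4 + q3*a_3 + q4*a_2 + q5*a_1 = 0, i.e. -1472212/609375 + (97548/40625)*q1 + (-59428/24375)*q2 + (3812/1625)*q3 + (-2512/975)*q4 + (2)*q5 = 0.
Solving this linear system: q1 = 27784081736/57556615935, q2 = -14487701898/19185538645, q3 = -28628971822/149647201431, q4 = 6015150630/49882400477, q5 = 56809755950/648471206201.
The numerator is Q*f truncated at degree 1: P0 = a_0 = -32/15; P1 = a_1 + q1*a_0 = 837607862498/863349239025.


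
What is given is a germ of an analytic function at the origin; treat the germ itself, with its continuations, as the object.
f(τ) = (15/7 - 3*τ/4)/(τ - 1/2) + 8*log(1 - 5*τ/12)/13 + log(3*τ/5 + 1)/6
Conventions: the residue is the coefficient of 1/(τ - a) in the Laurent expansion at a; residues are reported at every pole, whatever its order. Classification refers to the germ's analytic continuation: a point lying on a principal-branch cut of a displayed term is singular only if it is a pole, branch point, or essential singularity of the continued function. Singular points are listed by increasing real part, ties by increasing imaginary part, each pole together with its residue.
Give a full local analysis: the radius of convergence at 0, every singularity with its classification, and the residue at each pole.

Radius of convergence at 0: 1/2.
At -5/3: a logarithmic branch point.
At 1/2: a pole of order 1; residue 99/56.
At 12/5: a logarithmic branch point.

Denominator factor (τ - 1/2): pole of order 1 at 1/2, modulus 1/2.
Branch term (1/6)*log(1 - τ/(-5/3)): its argument vanishes at τ = -5/3, a logarithmic branch point, modulus 5/3.
Branch term (8/13)*log(1 - τ/(12/5)): its argument vanishes at τ = 12/5, a logarithmic branch point, modulus 12/5.
The radius of convergence is the smallest modulus among the singular points: 1/2.
The branch terms are analytic at 1/2 and contribute nothing to the residue; only the rational part matters.
At the order-1 pole 1/2 set g(τ) = (τ - (1/2))*(rational part) = 15/7 - 3*τ/4.
Simple pole: residue = g(a) at a = 1/2, which is 99/56.
List the singular points by increasing real part (a conjugate pair: the negative imaginary part first).


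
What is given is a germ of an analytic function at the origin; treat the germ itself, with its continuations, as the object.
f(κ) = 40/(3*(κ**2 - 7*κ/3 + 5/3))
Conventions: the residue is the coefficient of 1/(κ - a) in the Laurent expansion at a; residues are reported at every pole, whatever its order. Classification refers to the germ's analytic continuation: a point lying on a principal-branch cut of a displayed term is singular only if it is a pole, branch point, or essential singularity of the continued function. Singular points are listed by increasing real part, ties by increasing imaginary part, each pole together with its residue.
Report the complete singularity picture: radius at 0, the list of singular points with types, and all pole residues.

Radius of convergence at 0: (1/3)*sqrt(15).
At (7/6) - ((1/6)*sqrt(11))*i: a pole of order 1; residue ((40/11)*sqrt(11))*i.
At (7/6) + ((1/6)*sqrt(11))*i: a pole of order 1; residue -((40/11)*sqrt(11))*i.

Denominator factor (κ**2 - 7*κ/3 + 5/3): discriminant -11/9, complex-conjugate roots (7/6) + ((1/6)*sqrt(11))*i and (7/6) - ((1/6)*sqrt(11))*i; poles of order 1, moduli (1/3)*sqrt(15) and (1/3)*sqrt(15).
The radius of convergence is the smallest modulus among the singular points: (1/3)*sqrt(15).
The factor κ**2 - 7*κ/3 + 5/3 splits as (κ - a)(κ - a') with a = (7/6) - ((1/6)*sqrt(11))*i, a' = (7/6) + ((1/6)*sqrt(11))*i. At the order-1 pole a set g(κ) = (κ - a)*f(κ) = [40/3] / (κ - a').
Simple pole: residue = g(a) at a = (7/6) - ((1/6)*sqrt(11))*i, which is ((40/11)*sqrt(11))*i.
The factor κ**2 - 7*κ/3 + 5/3 splits as (κ - a)(κ - a') with a = (7/6) + ((1/6)*sqrt(11))*i, a' = (7/6) - ((1/6)*sqrt(11))*i. At the order-1 pole a set g(κ) = (κ - a)*f(κ) = [40/3] / (κ - a').
Simple pole: residue = g(a) at a = (7/6) + ((1/6)*sqrt(11))*i, which is -((40/11)*sqrt(11))*i.
List the singular points by increasing real part (a conjugate pair: the negative imaginary part first).
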